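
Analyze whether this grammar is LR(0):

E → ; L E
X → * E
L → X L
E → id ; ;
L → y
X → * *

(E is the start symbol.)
Yes, the grammar is LR(0)

A grammar is LR(0) if no state in the canonical LR(0) collection has:
  - both a shift item (dot before a terminal) and a complete item (shift-reduce conflict), or
  - two or more complete items (reduce-reduce conflict; the accept item [E' → E .] counts as a complete item here).

Augment with E' → E and build the canonical LR(0) collection (I0 = CLOSURE({[E' → . E]}), then GOTO on every symbol after a dot until no new states appear). It has 14 states:
  I0: { [E → . ; L E], [E → . id ; ;], [E' → . E] }  — shift
  I1: { [E → ; . L E], [L → . X L], [L → . y], [X → . * *], [X → . * E] }  — shift
  I2: { [E' → E .] }  — accept
  I3: { [E → id . ; ;] }  — shift
  I4: { [E → id ; . ;] }  — shift
  I5: { [E → id ; ; .] }  — reduce
  I6: { [E → . ; L E], [E → . id ; ;], [X → * . *], [X → * . E] }  — shift
  I7: { [E → . ; L E], [E → . id ; ;], [E → ; L . E] }  — shift
  I8: { [L → . X L], [L → . y], [L → X . L], [X → . * *], [X → . * E] }  — shift
  I9: { [L → y .] }  — reduce
  I10: { [L → X L .] }  — reduce
  I11: { [E → ; L E .] }  — reduce
  I12: { [X → * * .] }  — reduce
  I13: { [X → * E .] }  — reduce

Every state is either a pure shift/goto state or contains exactly one complete item and nothing to shift — no conflicts. The grammar is LR(0).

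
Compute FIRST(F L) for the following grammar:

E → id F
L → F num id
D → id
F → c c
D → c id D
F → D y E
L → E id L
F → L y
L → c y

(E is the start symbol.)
{ 'c', 'id' }

FIRST sets of the non-terminals involved (from the grammar, by fixed-point iteration):
  FIRST(F) = { 'c', 'id' }

To compute FIRST(F L), process the symbols left to right:
Symbol F is a non-terminal. Add FIRST(F) \ {ε} = { 'c', 'id' }
F is not nullable (ε ∉ FIRST(F)), so stop here.
FIRST(F L) = { 'c', 'id' }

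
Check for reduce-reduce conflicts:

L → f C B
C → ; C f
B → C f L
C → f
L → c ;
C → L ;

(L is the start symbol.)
A reduce-reduce conflict occurs when an LR(0) state has two complete items [A → α .] and [B → β .] — both call for a reduction, and with no lookahead the parser cannot choose between them.

Augment with L' → L and build the canonical LR(0) collection (I0 = CLOSURE({[L' → . L]}), then GOTO on every symbol after a dot until no new states appear). It has 16 states:
  I0: { [L → . c ;], [L → . f C B], [L' → . L] }  — shift
  I1: { [L' → L .] }  — accept
  I2: { [L → c . ;] }  — shift
  I3: { [C → . ; C f], [C → . L ;], [C → . f], [L → . c ;], [L → . f C B], [L → f . C B] }  — shift
  I4: { [C → . ; C f], [C → . L ;], [C → . f], [C → ; . C f], [L → . c ;], [L → . f C B] }  — shift
  I5: { [B → . C f L], [C → . ; C f], [C → . L ;], [C → . f], [L → . c ;], [L → . f C B], [L → f C . B] }  — shift
  I6: { [C → L . ;] }  — shift
  I7: { [C → . ; C f], [C → . L ;], [C → . f], [C → f .], [L → . c ;], [L → . f C B], [L → f . C B] }  — shift, reduce
  I8: { [C → L ; .] }  — reduce
  I9: { [L → f C B .] }  — reduce
  I10: { [B → C . f L] }  — shift
  I11: { [B → C f . L], [L → . c ;], [L → . f C B] }  — shift
  I12: { [B → C f L .] }  — reduce
  I13: { [C → ; C . f] }  — shift
  I14: { [C → ; C f .] }  — reduce
  I15: { [L → c ; .] }  — reduce

No state contains more than one complete item.

Answer: No reduce-reduce conflicts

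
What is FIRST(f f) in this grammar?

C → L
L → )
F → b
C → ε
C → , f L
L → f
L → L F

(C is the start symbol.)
To compute FIRST(f f), process the symbols left to right:
Symbol f is a terminal. Add 'f' and stop.
FIRST(f f) = { 'f' }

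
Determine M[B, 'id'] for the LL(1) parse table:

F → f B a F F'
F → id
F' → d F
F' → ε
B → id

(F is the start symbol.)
To find M[B, 'id'], we find productions for B where 'id' is in the predict set (PREDICT(N → α) = (FIRST(α) \ {ε}) ∪ (FOLLOW(N) if α ⇒* ε)).

B → id: PREDICT = { 'id' }
  'id' is in predict set, so this production goes in M[B, 'id']

M[B, 'id'] = B → id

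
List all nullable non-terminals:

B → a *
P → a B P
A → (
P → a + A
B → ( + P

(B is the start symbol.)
None

There are no ε-productions, so no non-terminal can derive ε.
No non-terminals are nullable.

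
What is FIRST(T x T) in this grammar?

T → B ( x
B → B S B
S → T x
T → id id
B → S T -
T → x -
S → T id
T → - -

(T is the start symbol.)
{ '-', 'id', 'x' }

FIRST sets of the non-terminals involved (from the grammar, by fixed-point iteration):
  FIRST(T) = { '-', 'id', 'x' }

To compute FIRST(T x T), process the symbols left to right:
Symbol T is a non-terminal. Add FIRST(T) \ {ε} = { '-', 'id', 'x' }
T is not nullable (ε ∉ FIRST(T)), so stop here.
FIRST(T x T) = { '-', 'id', 'x' }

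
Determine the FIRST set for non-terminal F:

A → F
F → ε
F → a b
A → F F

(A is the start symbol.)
To compute FIRST(F), examine every production with F on the left-hand side, reading each right-hand side left to right until a non-nullable symbol is reached.

From F → ε:
  - ε-production, so ε ∈ FIRST(F)
From F → a b:
  - a is a terminal: add 'a' and stop

Collecting: FIRST(F) = { 'a', ε }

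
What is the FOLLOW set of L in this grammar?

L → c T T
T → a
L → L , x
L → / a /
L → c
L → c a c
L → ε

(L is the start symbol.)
To compute FOLLOW(L), find every occurrence of L on a right-hand side N → α L β: add FIRST(β) \ {ε}, and if β is empty or nullable also add FOLLOW(N). Iterate to a fixed point.

L is the start symbol, so $ ∈ FOLLOW(L).
In L → L , x: L is followed by ',' x, add FIRST(',' x) \ {ε} = { ',' }

Taking the union: FOLLOW(L) = { $, ',' }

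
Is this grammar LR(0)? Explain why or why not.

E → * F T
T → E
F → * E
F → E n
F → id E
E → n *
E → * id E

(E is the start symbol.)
Augment with E' → E and build the canonical LR(0) collection (I0 = CLOSURE({[E' → . E]}), then GOTO on every symbol after a dot until no new states appear). It has 14 states:
  I0: { [E → . * F T], [E → . * id E], [E → . n *], [E' → . E] }  — shift
  I1: { [E → * . F T], [E → * . id E], [E → . * F T], [E → . * id E], [E → . n *], [F → . * E], [F → . E n], [F → . id E] }  — shift
  I2: { [E' → E .] }  — accept
  I3: { [E → n . *] }  — shift
  I4: { [E → n * .] }  — reduce
  I5: { [E → * . F T], [E → * . id E], [E → . * F T], [E → . * id E], [E → . n *], [F → * . E], [F → . * E], [F → . E n], [F → . id E] }  — shift
  I6: { [F → E . n] }  — shift
  I7: { [E → * F . T], [E → . * F T], [E → . * id E], [E → . n *], [T → . E] }  — shift
  I8: { [E → * id . E], [E → . * F T], [E → . * id E], [E → . n *], [F → id . E] }  — shift
  I9: { [E → * id E .], [F → id E .] }  — 2 reduces
  I10: { [T → E .] }  — reduce
  I11: { [E → * F T .] }  — reduce
  I12: { [F → E n .] }  — reduce
  I13: { [F → * E .], [F → E . n] }  — shift, reduce

Conflict in state I9:
  Reduce-reduce conflict: [E → * id E .] and [F → id E .]
So the grammar is NOT LR(0).

Answer: No. Reduce-reduce conflict: [E → * id E .] and [F → id E .]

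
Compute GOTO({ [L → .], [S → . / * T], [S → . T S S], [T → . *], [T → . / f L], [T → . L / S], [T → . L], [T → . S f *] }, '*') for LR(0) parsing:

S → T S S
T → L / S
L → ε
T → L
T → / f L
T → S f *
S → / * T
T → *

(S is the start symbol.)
GOTO(I, '*') = CLOSURE({ [A → αX.β] : [A → α.Xβ] ∈ I, X = '*' })

Items with dot before '*', with the dot advanced:
  [T → . *] → [T → * .]
Closure adds nothing (no advanced item has the dot before a non-terminal).

GOTO = { [T → * .] }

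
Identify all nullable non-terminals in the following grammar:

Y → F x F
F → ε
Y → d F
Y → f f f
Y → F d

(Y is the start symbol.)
{ 'F' }

A non-terminal is nullable if it can derive ε (the empty string): either it has an ε-production, or it has a production whose right-hand side consists entirely of nullable non-terminals.

ε-productions: F → ε
So F is immediately nullable.
No further non-terminal can be added: every production for the remaining non-terminals contains a terminal or a non-nullable non-terminal.
Nullable = { 'F' }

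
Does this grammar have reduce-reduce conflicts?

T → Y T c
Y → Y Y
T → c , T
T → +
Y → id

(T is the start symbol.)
A reduce-reduce conflict occurs when an LR(0) state has two complete items [A → α .] and [B → β .] — both call for a reduction, and with no lookahead the parser cannot choose between them.

Augment with T' → T and build the canonical LR(0) collection (I0 = CLOSURE({[T' → . T]}), then GOTO on every symbol after a dot until no new states appear). It has 11 states:
  I0: { [T → . +], [T → . Y T c], [T → . c , T], [T' → . T], [Y → . Y Y], [Y → . id] }  — shift
  I1: { [T → + .] }  — reduce
  I2: { [T' → T .] }  — accept
  I3: { [T → . +], [T → . Y T c], [T → . c , T], [T → Y . T c], [Y → . Y Y], [Y → . id], [Y → Y . Y] }  — shift
  I4: { [T → c . , T] }  — shift
  I5: { [Y → id .] }  — reduce
  I6: { [T → . +], [T → . Y T c], [T → . c , T], [T → c , . T], [Y → . Y Y], [Y → . id] }  — shift
  I7: { [T → c , T .] }  — reduce
  I8: { [T → Y T . c] }  — shift
  I9: { [T → . +], [T → . Y T c], [T → . c , T], [T → Y . T c], [Y → . Y Y], [Y → . id], [Y → Y . Y], [Y → Y Y .] }  — shift, reduce
  I10: { [T → Y T c .] }  — reduce

No state contains more than one complete item.

Answer: No reduce-reduce conflicts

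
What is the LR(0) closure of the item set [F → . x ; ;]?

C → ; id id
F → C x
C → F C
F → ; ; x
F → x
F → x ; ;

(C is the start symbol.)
{ [F → . x ; ;] }

To compute CLOSURE, for each item [A → α.Bβ] where B is a non-terminal, add [B → .γ] for all productions B → γ; repeat for the newly added items until nothing changes.

Start with: [F → . x ; ;]
The dot precedes the terminal x, so nothing is added.

CLOSURE = { [F → . x ; ;] }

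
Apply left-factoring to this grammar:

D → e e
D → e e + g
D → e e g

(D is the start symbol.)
Left-factoring transforms A → αβ₁ | αβ₂ into A → αA' and A' → β₁ | β₂
(α is the longest common prefix among the alternatives). Repeat until
no nonterminal has two alternatives with a common prefix.

Round 1: D has alternatives sharing prefix 'e e'. Introduce D': D → e e D'
  Add: D' → ε
  Add: D' → + g
  Add: D' → g

No remaining common prefixes — done.

Resulting grammar:
D → e e D'
D' → ε
D' → + g
D' → g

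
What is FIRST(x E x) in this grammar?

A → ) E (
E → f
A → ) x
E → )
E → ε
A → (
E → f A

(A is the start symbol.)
To compute FIRST(x E x), process the symbols left to right:
Symbol x is a terminal. Add 'x' and stop.
FIRST(x E x) = { 'x' }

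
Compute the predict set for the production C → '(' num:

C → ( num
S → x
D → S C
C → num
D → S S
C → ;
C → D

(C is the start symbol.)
PREDICT(C → '(' num) = (FIRST(RHS) \ {ε}) ∪ (FOLLOW(C) if ε ∈ FIRST(RHS), i.e. RHS ⇒* ε)
FIRST('(' num) = { '(' }
ε ∉ FIRST('(' num), so FOLLOW(C) is not added.
PREDICT(C → '(' num) = { '(' }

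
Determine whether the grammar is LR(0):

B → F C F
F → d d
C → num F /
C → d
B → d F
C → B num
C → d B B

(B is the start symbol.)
No. Shift-reduce conflict between [F → d d .] and [F → d . d]

A grammar is LR(0) if no state in the canonical LR(0) collection has:
  - both a shift item (dot before a terminal) and a complete item (shift-reduce conflict), or
  - two or more complete items (reduce-reduce conflict; the accept item [B' → B .] counts as a complete item here).

Augment with B' → B and build the canonical LR(0) collection (I0 = CLOSURE({[B' → . B]}), then GOTO on every symbol after a dot until no new states appear). It has 20 states:
  I0: { [B → . F C F], [B → . d F], [B' → . B], [F → . d d] }  — shift
  I1: { [B' → B .] }  — accept
  I2: { [B → . F C F], [B → . d F], [B → F . C F], [C → . B num], [C → . d B B], [C → . d], [C → . num F /], [F → . d d] }  — shift
  I3: { [B → d . F], [F → . d d], [F → d . d] }  — shift
  I4: { [B → d F .] }  — reduce
  I5: { [F → d . d], [F → d d .] }  — shift, reduce
  I6: { [F → d d .] }  — reduce
  I7: { [C → B . num] }  — shift
  I8: { [B → F C . F], [F → . d d] }  — shift
  I9: { [B → . F C F], [B → . d F], [B → d . F], [C → d . B B], [C → d .], [F → . d d], [F → d . d] }  — shift, reduce
  I10: { [C → num . F /], [F → . d d] }  — shift
  I11: { [C → num F . /] }  — shift
  I12: { [F → d . d] }  — shift
  I13: { [C → num F / .] }  — reduce
  I14: { [B → . F C F], [B → . d F], [C → d B . B], [F → . d d] }  — shift
  I15: { [B → . F C F], [B → . d F], [B → F . C F], [B → d F .], [C → . B num], [C → . d B B], [C → . d], [C → . num F /], [F → . d d] }  — shift, reduce
  I16: { [B → d . F], [F → . d d], [F → d . d], [F → d d .] }  — shift, reduce
  I17: { [C → d B B .] }  — reduce
  I18: { [B → F C F .] }  — reduce
  I19: { [C → B num .] }  — reduce

Conflict in state I5:
  Shift-reduce conflict between [F → d d .] and [F → d . d]
So the grammar is NOT LR(0).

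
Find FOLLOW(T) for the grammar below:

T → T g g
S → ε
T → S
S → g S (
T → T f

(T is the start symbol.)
To compute FOLLOW(T), find every occurrence of T on a right-hand side N → α T β: add FIRST(β) \ {ε}, and if β is empty or nullable also add FOLLOW(N). Iterate to a fixed point.

T is the start symbol, so $ ∈ FOLLOW(T).
In T → T g g: T is followed by g g, add FIRST(g g) \ {ε} = { 'g' }
In T → T f: T is followed by f, add FIRST(f) \ {ε} = { 'f' }

Taking the union: FOLLOW(T) = { $, 'f', 'g' }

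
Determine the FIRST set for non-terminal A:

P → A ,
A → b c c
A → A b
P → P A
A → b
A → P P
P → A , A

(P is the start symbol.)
To compute FIRST(A), examine every production with A on the left-hand side, reading each right-hand side left to right until a non-nullable symbol is reached.

FIRST sets of the other non-terminals involved (by the same procedure, iterated to a fixed point):
  FIRST(P) = { 'b' }

From A → b c c:
  - b is a terminal: add 'b' and stop
From A → A b:
  - A is the symbol being defined: contributes nothing new
    A is not nullable, so stop
From A → b:
  - b is a terminal: add 'b' and stop
From A → P P:
  - P is a non-terminal: add FIRST(P) \ {ε} = { 'b' }
    P is not nullable, so stop

Collecting: FIRST(A) = { 'b' }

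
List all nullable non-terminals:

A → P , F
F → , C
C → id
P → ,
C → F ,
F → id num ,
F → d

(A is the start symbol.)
None

A non-terminal is nullable if it can derive ε (the empty string): either it has an ε-production, or it has a production whose right-hand side consists entirely of nullable non-terminals.

There are no ε-productions, so no non-terminal can derive ε.
No non-terminals are nullable.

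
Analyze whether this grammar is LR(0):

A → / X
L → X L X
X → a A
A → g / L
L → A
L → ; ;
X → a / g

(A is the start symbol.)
A grammar is LR(0) if no state in the canonical LR(0) collection has:
  - both a shift item (dot before a terminal) and a complete item (shift-reduce conflict), or
  - two or more complete items (reduce-reduce conflict; the accept item [A' → A .] counts as a complete item here).

Augment with A' → A and build the canonical LR(0) collection (I0 = CLOSURE({[A' → . A]}), then GOTO on every symbol after a dot until no new states appear). It has 17 states:
  I0: { [A → . / X], [A → . g / L], [A' → . A] }  — shift
  I1: { [A → / . X], [X → . a / g], [X → . a A] }  — shift
  I2: { [A' → A .] }  — accept
  I3: { [A → g . / L] }  — shift
  I4: { [A → . / X], [A → . g / L], [A → g / . L], [L → . ; ;], [L → . A], [L → . X L X], [X → . a / g], [X → . a A] }  — shift
  I5: { [L → ; . ;] }  — shift
  I6: { [L → A .] }  — reduce
  I7: { [A → g / L .] }  — reduce
  I8: { [A → . / X], [A → . g / L], [L → . ; ;], [L → . A], [L → . X L X], [L → X . L X], [X → . a / g], [X → . a A] }  — shift
  I9: { [A → . / X], [A → . g / L], [X → a . / g], [X → a . A] }  — shift
  I10: { [A → / . X], [X → . a / g], [X → . a A], [X → a / . g] }  — shift
  I11: { [X → a A .] }  — reduce
  I12: { [A → / X .] }  — reduce
  I13: { [X → a / g .] }  — reduce
  I14: { [L → X L . X], [X → . a / g], [X → . a A] }  — shift
  I15: { [L → X L X .] }  — reduce
  I16: { [L → ; ; .] }  — reduce

Every state is either a pure shift/goto state or contains exactly one complete item and nothing to shift — no conflicts. The grammar is LR(0).

Answer: Yes, the grammar is LR(0)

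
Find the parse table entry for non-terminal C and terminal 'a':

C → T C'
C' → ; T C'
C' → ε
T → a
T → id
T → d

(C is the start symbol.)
To find M[C, 'a'], we find productions for C where 'a' is in the predict set (PREDICT(N → α) = (FIRST(α) \ {ε}) ∪ (FOLLOW(N) if α ⇒* ε)).

Relevant sets:
  FIRST(T) = { 'a', 'd', 'id' }

C → T C': PREDICT = { 'a', 'd', 'id' }
  'a' is in predict set, so this production goes in M[C, 'a']

M[C, 'a'] = C → T C'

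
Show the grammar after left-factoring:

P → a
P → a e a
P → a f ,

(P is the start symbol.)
P → a P'
P' → ε
P' → e a
P' → f ,

Left-factoring transforms A → αβ₁ | αβ₂ into A → αA' and A' → β₁ | β₂
(α is the longest common prefix among the alternatives). Repeat until
no nonterminal has two alternatives with a common prefix.

Round 1: P has alternatives sharing prefix 'a'. Introduce P': P → a P'
  Add: P' → ε
  Add: P' → e a
  Add: P' → f ,

No remaining common prefixes — done.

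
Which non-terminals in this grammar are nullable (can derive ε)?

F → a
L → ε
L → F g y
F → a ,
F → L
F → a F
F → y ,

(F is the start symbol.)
A non-terminal is nullable if it can derive ε (the empty string): either it has an ε-production, or it has a production whose right-hand side consists entirely of nullable non-terminals.

ε-productions: L → ε
So L is immediately nullable.
F → L: every symbol on the right is nullable, so F is nullable too.
Every non-terminal is now nullable.
Nullable = { 'F', 'L' }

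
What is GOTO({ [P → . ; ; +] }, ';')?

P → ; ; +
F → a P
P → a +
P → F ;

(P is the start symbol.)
GOTO(I, ';') = CLOSURE({ [A → αX.β] : [A → α.Xβ] ∈ I, X = ';' })

Items with dot before ';', with the dot advanced:
  [P → . ; ; +] → [P → ; . ; +]
Closure adds nothing (no advanced item has the dot before a non-terminal).

GOTO = { [P → ; . ; +] }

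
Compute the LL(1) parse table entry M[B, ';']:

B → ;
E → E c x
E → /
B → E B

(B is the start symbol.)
To find M[B, ';'], we find productions for B where ';' is in the predict set (PREDICT(N → α) = (FIRST(α) \ {ε}) ∪ (FOLLOW(N) if α ⇒* ε)).

Relevant sets:
  FIRST(E) = { '/' }

B → ;: PREDICT = { ';' }
  ';' is in predict set, so this production goes in M[B, ';']
B → E B: PREDICT = { '/' }

M[B, ';'] = B → ;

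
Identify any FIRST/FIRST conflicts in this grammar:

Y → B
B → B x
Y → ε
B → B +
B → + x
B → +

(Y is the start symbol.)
A FIRST/FIRST conflict occurs when two productions N → α and N → β for the same non-terminal have FIRST(α) ∩ FIRST(β) ≠ ∅ (with ε ∈ FIRST of a nullable right-hand side, so two nullable alternatives also conflict).

FIRST sets of the non-terminals at (or reachable through a nullable prefix from) the front of some alternative:
  FIRST(B) = { '+' }

Productions for Y:
  Y → B: FIRST = { '+' }
  Y → ε: FIRST = { ε }
Productions for B:
  B → B x: FIRST = { '+' }
  B → B +: FIRST = { '+' }
  B → + x: FIRST = { '+' }
  B → +: FIRST = { '+' }

Conflict for B: B → B x and B → B +
  Overlap: { '+' }
Conflict for B: B → B x and B → + x
  Overlap: { '+' }
Conflict for B: B → B x and B → +
  Overlap: { '+' }
Conflict for B: B → B + and B → + x
  Overlap: { '+' }
Conflict for B: B → B + and B → +
  Overlap: { '+' }
Conflict for B: B → + x and B → +
  Overlap: { '+' }

Answer: Yes. B → B x / B → B '+' on { '+' }; B → B x / B → '+' x on { '+' }; B → B x / B → '+' on { '+' }; B → B '+' / B → '+' x on { '+' }; B → B '+' / B → '+' on { '+' }; B → '+' x / B → '+' on { '+' }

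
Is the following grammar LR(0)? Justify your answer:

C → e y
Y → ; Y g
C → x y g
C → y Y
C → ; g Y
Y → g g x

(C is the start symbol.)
A grammar is LR(0) if no state in the canonical LR(0) collection has:
  - both a shift item (dot before a terminal) and a complete item (shift-reduce conflict), or
  - two or more complete items (reduce-reduce conflict; the accept item [C' → C .] counts as a complete item here).

Augment with C' → C and build the canonical LR(0) collection (I0 = CLOSURE({[C' → . C]}), then GOTO on every symbol after a dot until no new states appear). It has 18 states:
  I0: { [C → . ; g Y], [C → . e y], [C → . x y g], [C → . y Y], [C' → . C] }  — shift
  I1: { [C → ; . g Y] }  — shift
  I2: { [C' → C .] }  — accept
  I3: { [C → e . y] }  — shift
  I4: { [C → x . y g] }  — shift
  I5: { [C → y . Y], [Y → . ; Y g], [Y → . g g x] }  — shift
  I6: { [Y → . ; Y g], [Y → . g g x], [Y → ; . Y g] }  — shift
  I7: { [C → y Y .] }  — reduce
  I8: { [Y → g . g x] }  — shift
  I9: { [Y → g g . x] }  — shift
  I10: { [Y → g g x .] }  — reduce
  I11: { [Y → ; Y . g] }  — shift
  I12: { [Y → ; Y g .] }  — reduce
  I13: { [C → x y . g] }  — shift
  I14: { [C → x y g .] }  — reduce
  I15: { [C → e y .] }  — reduce
  I16: { [C → ; g . Y], [Y → . ; Y g], [Y → . g g x] }  — shift
  I17: { [C → ; g Y .] }  — reduce

Every state is either a pure shift/goto state or contains exactly one complete item and nothing to shift — no conflicts. The grammar is LR(0).

Answer: Yes, the grammar is LR(0)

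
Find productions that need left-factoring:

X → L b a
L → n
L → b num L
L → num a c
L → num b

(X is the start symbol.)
Yes, L has productions with common prefix 'num'

Left-factoring is needed when two productions for the same non-terminal
share a common prefix on the right-hand side.

Productions for L:
  L → n
  L → b num L
  L → num a c
  L → num b

Found common prefix 'num' in productions for L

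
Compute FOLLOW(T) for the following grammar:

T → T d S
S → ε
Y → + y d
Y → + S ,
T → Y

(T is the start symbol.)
{ $, 'd' }

To compute FOLLOW(T), find every occurrence of T on a right-hand side N → α T β: add FIRST(β) \ {ε}, and if β is empty or nullable also add FOLLOW(N). Iterate to a fixed point.

T is the start symbol, so $ ∈ FOLLOW(T).
In T → T d S: T is followed by d S, add FIRST(d S) \ {ε} = { 'd' }

Taking the union: FOLLOW(T) = { $, 'd' }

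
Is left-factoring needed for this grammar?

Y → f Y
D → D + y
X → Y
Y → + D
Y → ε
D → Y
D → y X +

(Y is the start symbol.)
Left-factoring is needed when two productions for the same non-terminal
share a common prefix on the right-hand side.

Productions for Y:
  Y → f Y
  Y → + D
  Y → ε
Productions for D:
  D → D + y
  D → Y
  D → y X +

No common prefixes found.

Answer: No, left-factoring is not needed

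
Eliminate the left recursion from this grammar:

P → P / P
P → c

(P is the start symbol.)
P is directly left-recursive. The standard transformation for
  A → A α₁ | ... | A α_m | β₁ | ... | β_n
is
  A  → β₁ A' | ... | β_n A'
  A' → α₁ A' | ... | α_m A' | ε

P → c becomes P → c P'
P → P / P becomes P' → / P P'
Add P' → ε

Resulting grammar:
P → c P'
P' → / P P'
P' → ε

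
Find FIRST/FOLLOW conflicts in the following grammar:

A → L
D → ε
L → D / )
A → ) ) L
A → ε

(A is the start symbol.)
A FIRST/FOLLOW conflict occurs when a non-terminal N has a nullable alternative N → β (β ⇒* ε) and another alternative N → α with FIRST(α) ∩ FOLLOW(N) ≠ ∅: on such a lookahead the parser cannot decide between expanding α and letting N vanish via β.

Nullable non-terminals: A, D.
FIRST sets used below: FIRST(L) = { '/' }

A: nullable alternative(s) A → ε; FOLLOW(A) = { $ }
  A → L: FIRST \ {ε} = { '/' } — disjoint from FOLLOW(A)
  A → ) ) L: FIRST \ {ε} = { ')' } — disjoint from FOLLOW(A)
  A → ε: FIRST \ {ε} = { } — this is the only nullable alternative, skip
D has a nullable alternative but only one production, so nothing to check.

L has no nullable alternative, so no FIRST/FOLLOW check is needed there.

No FIRST/FOLLOW conflicts found.

Answer: No FIRST/FOLLOW conflicts.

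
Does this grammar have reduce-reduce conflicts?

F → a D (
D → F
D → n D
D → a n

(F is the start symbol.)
A reduce-reduce conflict occurs when an LR(0) state has two complete items [A → α .] and [B → β .] — both call for a reduction, and with no lookahead the parser cannot choose between them.

Augment with F' → F and build the canonical LR(0) collection (I0 = CLOSURE({[F' → . F]}), then GOTO on every symbol after a dot until no new states appear). It has 10 states:
  I0: { [F → . a D (], [F' → . F] }  — shift
  I1: { [F' → F .] }  — accept
  I2: { [D → . F], [D → . a n], [D → . n D], [F → . a D (], [F → a . D (] }  — shift
  I3: { [F → a D . (] }  — shift
  I4: { [D → F .] }  — reduce
  I5: { [D → . F], [D → . a n], [D → . n D], [D → a . n], [F → . a D (], [F → a . D (] }  — shift
  I6: { [D → . F], [D → . a n], [D → . n D], [D → n . D], [F → . a D (] }  — shift
  I7: { [D → n D .] }  — reduce
  I8: { [D → . F], [D → . a n], [D → . n D], [D → a n .], [D → n . D], [F → . a D (] }  — shift, reduce
  I9: { [F → a D ( .] }  — reduce

No state contains more than one complete item.

Answer: No reduce-reduce conflicts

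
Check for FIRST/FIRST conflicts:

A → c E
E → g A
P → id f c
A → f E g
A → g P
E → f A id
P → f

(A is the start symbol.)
No FIRST/FIRST conflicts.

Productions for A:
  A → c E: FIRST = { 'c' }
  A → f E g: FIRST = { 'f' }
  A → g P: FIRST = { 'g' }
Productions for E:
  E → g A: FIRST = { 'g' }
  E → f A id: FIRST = { 'f' }
Productions for P:
  P → id f c: FIRST = { 'id' }
  P → f: FIRST = { 'f' }

All alternatives of each non-terminal have pairwise disjoint FIRST sets.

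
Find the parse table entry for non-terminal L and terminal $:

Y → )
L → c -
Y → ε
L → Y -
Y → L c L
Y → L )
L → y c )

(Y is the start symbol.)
To find M[L, $], we find productions for L where $ is in the predict set (PREDICT(N → α) = (FIRST(α) \ {ε}) ∪ (FOLLOW(N) if α ⇒* ε)).

Relevant sets:
  FIRST(Y) = { ')', '-', 'c', 'y', ε }

L → c -: PREDICT = { 'c' }
L → Y -: PREDICT = { ')', '-', 'c', 'y' }
L → y c ): PREDICT = { 'y' }

M[L, $] is empty (no production applies)

Answer: Empty (error entry)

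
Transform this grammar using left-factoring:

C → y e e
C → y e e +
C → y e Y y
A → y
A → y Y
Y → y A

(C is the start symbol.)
Left-factoring transforms A → αβ₁ | αβ₂ into A → αA' and A' → β₁ | β₂
(α is the longest common prefix among the alternatives). Repeat until
no nonterminal has two alternatives with a common prefix.

Round 1: C has alternatives sharing prefix 'y e'. Introduce C': C → y e C'
  Add: C' → e
  Add: C' → e +
  Add: C' → Y y

Round 2: C' has alternatives sharing prefix 'e'. Introduce C'': C' → e C''
  Add: C'' → ε
  Add: C'' → +

Round 3: A has alternatives sharing prefix 'y'. Introduce A': A → y A'
  Add: A' → ε
  Add: A' → Y

No remaining common prefixes — done.

Resulting grammar:
C → y e C'
C' → e C''
C'' → ε
C'' → +
C' → Y y
A → y A'
A' → ε
A' → Y
Y → y A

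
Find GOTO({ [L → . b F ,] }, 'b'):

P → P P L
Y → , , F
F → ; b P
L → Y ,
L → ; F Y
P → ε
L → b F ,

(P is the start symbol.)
GOTO(I, 'b') = CLOSURE({ [A → αX.β] : [A → α.Xβ] ∈ I, X = 'b' })

Items with dot before 'b', with the dot advanced:
  [L → . b F ,] → [L → b . F ,]
Closure of the advanced items:
  [L → b . F ,] has the dot before F: add [F → . ; b P]

GOTO = { [F → . ; b P], [L → b . F ,] }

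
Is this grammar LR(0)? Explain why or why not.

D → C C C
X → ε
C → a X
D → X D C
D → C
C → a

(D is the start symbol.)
A grammar is LR(0) if no state in the canonical LR(0) collection has:
  - both a shift item (dot before a terminal) and a complete item (shift-reduce conflict), or
  - two or more complete items (reduce-reduce conflict; the accept item [D' → D .] counts as a complete item here).

Augment with D' → D and build the canonical LR(0) collection (I0 = CLOSURE({[D' → . D]}), then GOTO on every symbol after a dot until no new states appear). It has 10 states:
  I0: { [C → . a X], [C → . a], [D → . C C C], [D → . C], [D → . X D C], [D' → . D], [X → .] }  — shift, reduce
  I1: { [C → . a X], [C → . a], [D → C . C C], [D → C .] }  — shift, reduce
  I2: { [D' → D .] }  — accept
  I3: { [C → . a X], [C → . a], [D → . C C C], [D → . C], [D → . X D C], [D → X . D C], [X → .] }  — shift, reduce
  I4: { [C → a . X], [C → a .], [X → .] }  — 2 reduces
  I5: { [C → a X .] }  — reduce
  I6: { [C → . a X], [C → . a], [D → X D . C] }  — shift
  I7: { [D → X D C .] }  — reduce
  I8: { [C → . a X], [C → . a], [D → C C . C] }  — shift
  I9: { [D → C C C .] }  — reduce

Conflict in state I0:
  Shift-reduce conflict between [X → .] and [C → . a]
So the grammar is NOT LR(0).

Answer: No. Shift-reduce conflict between [X → .] and [C → . a]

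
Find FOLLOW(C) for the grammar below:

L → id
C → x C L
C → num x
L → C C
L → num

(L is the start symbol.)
{ $, 'id', 'num', 'x' }

In C → x C L: C is followed by L, add FIRST(L) \ {ε} = { 'id', 'num', 'x' }
In L → C C: C is followed by C, add FIRST(C) \ {ε} = { 'num', 'x' }
In L → C C: C is at the end, add FOLLOW(L)

The FOLLOW sets referred to above (computed the same way, to a fixed point):
  FOLLOW(L) = { $, 'id', 'num', 'x' }

Taking the union: FOLLOW(C) = { $, 'id', 'num', 'x' }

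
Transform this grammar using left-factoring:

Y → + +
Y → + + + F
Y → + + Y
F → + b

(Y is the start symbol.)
Y → + + Y'
Y' → ε
Y' → + F
Y' → Y
F → + b

Left-factoring transforms A → αβ₁ | αβ₂ into A → αA' and A' → β₁ | β₂
(α is the longest common prefix among the alternatives). Repeat until
no nonterminal has two alternatives with a common prefix.

Round 1: Y has alternatives sharing prefix '+ +'. Introduce Y': Y → + + Y'
  Add: Y' → ε
  Add: Y' → + F
  Add: Y' → Y

No remaining common prefixes — done.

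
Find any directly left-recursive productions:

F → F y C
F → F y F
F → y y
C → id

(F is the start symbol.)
F → F y C: LEFT RECURSIVE (starts with F)
F → F y F: LEFT RECURSIVE (starts with F)
F → y y: starts with y
C → id: starts with id

The grammar has direct left recursion on: F.

Answer: Yes, F is left-recursive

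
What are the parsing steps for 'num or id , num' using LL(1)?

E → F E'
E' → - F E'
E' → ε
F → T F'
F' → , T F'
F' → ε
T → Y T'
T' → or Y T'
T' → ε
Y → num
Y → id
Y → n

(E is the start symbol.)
LL(1) parsing maintains a stack (initially the start symbol over $) and the input. At each step: if the stack top is a terminal, match it against the current input token; if it is a non-terminal N, replace it with the RHS of M[N, lookahead] (the unique production whose predict set contains the lookahead).

Stack is shown with the top on the left.

Stack            Input              Action
------------------------------------------
E $              num or id , num $  output E → F E'
F E' $           num or id , num $  output F → T F'
T F' E' $        num or id , num $  output T → Y T'
Y T' F' E' $     num or id , num $  output Y → num
num T' F' E' $   num or id , num $  match 'num'
T' F' E' $       or id , num $      output T' → or Y T'
or Y T' F' E' $  or id , num $      match 'or'
Y T' F' E' $     id , num $         output Y → id
id T' F' E' $    id , num $         match 'id'
T' F' E' $       , num $            output T' → ε
F' E' $          , num $            output F' → , T F'
, T F' E' $      , num $            match ','
T F' E' $        num $              output T → Y T'
Y T' F' E' $     num $              output Y → num
num T' F' E' $   num $              match 'num'
T' F' E' $       $                  output T' → ε
F' E' $          $                  output F' → ε
E' $             $                  output E' → ε
$                $                  accept

The string is accepted.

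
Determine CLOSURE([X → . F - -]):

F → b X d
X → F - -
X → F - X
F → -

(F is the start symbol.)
{ [F → . -], [F → . b X d], [X → . F - -] }

To compute CLOSURE, for each item [A → α.Bβ] where B is a non-terminal, add [B → .γ] for all productions B → γ; repeat for the newly added items until nothing changes.

Start with: [X → . F - -]
  [X → . F - -] has the dot before F: add [F → . b X d], [F → . -]
No further items can be added.

CLOSURE = { [F → . -], [F → . b X d], [X → . F - -] }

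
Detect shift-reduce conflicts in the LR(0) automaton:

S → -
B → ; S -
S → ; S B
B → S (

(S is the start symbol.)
No shift-reduce conflicts

A shift-reduce conflict occurs when an LR(0) state has both:
  - a complete (reduce) item [A → α .] (dot at the end), and
  - a shift item [B → β . c γ] (dot before a terminal).

Augment with S' → S and build the canonical LR(0) collection (I0 = CLOSURE({[S' → . S]}), then GOTO on every symbol after a dot until no new states appear). It has 11 states:
  I0: { [S → . -], [S → . ; S B], [S' → . S] }  — shift
  I1: { [S → - .] }  — reduce
  I2: { [S → . -], [S → . ; S B], [S → ; . S B] }  — shift
  I3: { [S' → S .] }  — accept
  I4: { [B → . ; S -], [B → . S (], [S → . -], [S → . ; S B], [S → ; S . B] }  — shift
  I5: { [B → ; . S -], [S → . -], [S → . ; S B], [S → ; . S B] }  — shift
  I6: { [S → ; S B .] }  — reduce
  I7: { [B → S . (] }  — shift
  I8: { [B → S ( .] }  — reduce
  I9: { [B → . ; S -], [B → . S (], [B → ; S . -], [S → . -], [S → . ; S B], [S → ; S . B] }  — shift
  I10: { [B → ; S - .], [S → - .] }  — 2 reduces

No state contains both a complete item and a shift item.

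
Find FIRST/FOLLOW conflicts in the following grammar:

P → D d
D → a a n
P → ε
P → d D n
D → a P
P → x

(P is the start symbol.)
Yes. P → d D n with FOLLOW(P) on { 'd' }

A FIRST/FOLLOW conflict occurs when a non-terminal N has a nullable alternative N → β (β ⇒* ε) and another alternative N → α with FIRST(α) ∩ FOLLOW(N) ≠ ∅: on such a lookahead the parser cannot decide between expanding α and letting N vanish via β.

Nullable non-terminals: P.
FIRST sets used below: FIRST(D) = { 'a' }

P: nullable alternative(s) P → ε; FOLLOW(P) = { $, 'd', 'n' }
  P → D d: FIRST \ {ε} = { 'a' } — disjoint from FOLLOW(P)
  P → ε: FIRST \ {ε} = { } — this is the only nullable alternative, skip
  P → d D n: FIRST \ {ε} = { 'd' } — overlaps FOLLOW(P) on { 'd' }: CONFLICT
  P → x: FIRST \ {ε} = { 'x' } — disjoint from FOLLOW(P)

D has no nullable alternative, so no FIRST/FOLLOW check is needed there.

So the grammar has 1 FIRST/FOLLOW conflict (marked CONFLICT above).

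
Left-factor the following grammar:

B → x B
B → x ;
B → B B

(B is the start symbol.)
B → x B'
B' → B
B' → ;
B → B B

Left-factoring transforms A → αβ₁ | αβ₂ into A → αA' and A' → β₁ | β₂
(α is the longest common prefix among the alternatives). Repeat until
no nonterminal has two alternatives with a common prefix.

Round 1: B has alternatives sharing prefix 'x'. Introduce B': B → x B'
  Add: B' → B
  Add: B' → ;

No remaining common prefixes — done.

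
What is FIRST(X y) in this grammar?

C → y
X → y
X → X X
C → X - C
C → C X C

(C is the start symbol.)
{ 'y' }

FIRST sets of the non-terminals involved (from the grammar, by fixed-point iteration):
  FIRST(X) = { 'y' }

To compute FIRST(X y), process the symbols left to right:
Symbol X is a non-terminal. Add FIRST(X) \ {ε} = { 'y' }
X is not nullable (ε ∉ FIRST(X)), so stop here.
FIRST(X y) = { 'y' }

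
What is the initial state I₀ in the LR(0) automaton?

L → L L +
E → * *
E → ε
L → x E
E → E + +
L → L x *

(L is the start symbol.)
{ [L → . L L +], [L → . L x *], [L → . x E], [L' → . L] }

First, augment the grammar with L' → L
I₀ = CLOSURE({ [L' → . L] }):
  [L' → . L] has the dot before L: add [L → . L L +], [L → . x E], [L → . L x *]
No further items can be added.

I₀ = { [L → . L L +], [L → . L x *], [L → . x E], [L' → . L] }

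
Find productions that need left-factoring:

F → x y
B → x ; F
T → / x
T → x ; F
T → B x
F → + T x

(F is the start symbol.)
No, left-factoring is not needed

Left-factoring is needed when two productions for the same non-terminal
share a common prefix on the right-hand side.

Productions for F:
  F → x y
  F → + T x
Productions for T:
  T → / x
  T → x ; F
  T → B x

No common prefixes found.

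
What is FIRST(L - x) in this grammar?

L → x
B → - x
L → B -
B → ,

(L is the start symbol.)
{ ',', '-', 'x' }

FIRST sets of the non-terminals involved (from the grammar, by fixed-point iteration):
  FIRST(L) = { ',', '-', 'x' }

To compute FIRST(L - x), process the symbols left to right:
Symbol L is a non-terminal. Add FIRST(L) \ {ε} = { ',', '-', 'x' }
L is not nullable (ε ∉ FIRST(L)), so stop here.
FIRST(L - x) = { ',', '-', 'x' }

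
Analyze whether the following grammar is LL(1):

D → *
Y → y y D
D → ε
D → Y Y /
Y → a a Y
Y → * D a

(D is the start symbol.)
A grammar is LL(1) if for each non-terminal N with multiple productions, the predict sets of those productions are pairwise disjoint, where PREDICT(N → α) = (FIRST(α) \ {ε}) ∪ (FOLLOW(N) if α ⇒* ε).

Relevant sets:
  FIRST(Y) = { '*', 'a', 'y' }
  FOLLOW(D) = { $, '*', '/', 'a', 'y' }

For D:
  PREDICT(D → '*') = { '*' }
  PREDICT(D → ε) = { $, '*', '/', 'a', 'y' }
  PREDICT(D → Y Y '/') = { '*', 'a', 'y' }
For Y:
  PREDICT(Y → y y D) = { 'y' }
  PREDICT(Y → a a Y) = { 'a' }
  PREDICT(Y → '*' D a) = { '*' }

Conflict found: Predict set conflict for D: { '*' }
The grammar is NOT LL(1).

Answer: No. Predict set conflict for D: { '*' }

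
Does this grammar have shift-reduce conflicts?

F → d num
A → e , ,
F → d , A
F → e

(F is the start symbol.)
No shift-reduce conflicts

A shift-reduce conflict occurs when an LR(0) state has both:
  - a complete (reduce) item [A → α .] (dot at the end), and
  - a shift item [B → β . c γ] (dot before a terminal).

Augment with F' → F and build the canonical LR(0) collection (I0 = CLOSURE({[F' → . F]}), then GOTO on every symbol after a dot until no new states appear). It has 10 states:
  I0: { [F → . d , A], [F → . d num], [F → . e], [F' → . F] }  — shift
  I1: { [F' → F .] }  — accept
  I2: { [F → d . , A], [F → d . num] }  — shift
  I3: { [F → e .] }  — reduce
  I4: { [A → . e , ,], [F → d , . A] }  — shift
  I5: { [F → d num .] }  — reduce
  I6: { [F → d , A .] }  — reduce
  I7: { [A → e . , ,] }  — shift
  I8: { [A → e , . ,] }  — shift
  I9: { [A → e , , .] }  — reduce

No state contains both a complete item and a shift item.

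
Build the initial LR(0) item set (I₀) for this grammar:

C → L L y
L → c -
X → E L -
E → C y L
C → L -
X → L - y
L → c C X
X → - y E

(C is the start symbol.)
First, augment the grammar with C' → C
I₀ = CLOSURE({ [C' → . C] }):
  [C' → . C] has the dot before C: add [C → . L L y], [C → . L -]
  [C → . L L y] has the dot before L: add [L → . c -], [L → . c C X]
No further items can be added.

I₀ = { [C → . L -], [C → . L L y], [C' → . C], [L → . c -], [L → . c C X] }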